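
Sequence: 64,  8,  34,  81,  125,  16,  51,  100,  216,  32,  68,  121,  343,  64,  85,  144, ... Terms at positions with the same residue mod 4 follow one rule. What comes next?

Taking every 4th term gives 4 separate tracks.
Track A: 64, 125, 216, 343. The cubes 4³, 5³, 6³, ….
Track B: 8, 16, 32, 64. Powers of 2.
Track C: 34, 51, 68, 85. Arithmetic, step +17.
Track D: 81, 100, 121, 144. Perfect squares starting at 9².
The 17th slot belongs to track A; its 5th term is 512.

512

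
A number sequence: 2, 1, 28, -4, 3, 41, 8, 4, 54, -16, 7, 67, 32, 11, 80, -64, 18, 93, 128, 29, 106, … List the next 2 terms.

The terms cycle through 3 interleaved subsequences.
Track A is 2, -4, 8, -16, 32, -64, 128, which is a geometric progression (common ratio -2).
Track B is 1, 3, 4, 7, 11, 18, 29, which is Fibonacci-style (each term is the sum of the two before it).
Track C is 28, 41, 54, 67, 80, 93, 106, which is adding 13 each time.
Position 22 falls in track A as its term 8, giving -256.
The 23rd slot belongs to track B; its 8th term is 47.

-256, 47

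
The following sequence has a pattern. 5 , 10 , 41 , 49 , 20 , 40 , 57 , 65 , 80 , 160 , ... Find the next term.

73

Reading positions in blocks of 4 reveals the pattern AABB — 2 tracks woven together.
Subsequence A is 5, 10, 20, 40, 80, 160, which is multiplying by 2 each time.
Subsequence B is 41, 49, 57, 65, which is adding 8 each time.
Position 11 falls in subsequence B as its term 5, giving 73.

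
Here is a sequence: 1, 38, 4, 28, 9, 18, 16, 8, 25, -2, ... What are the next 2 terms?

Taking every 2nd term gives 2 separate tracks.
Track A: 1, 4, 9, 16, 25. Perfect squares starting at 1².
Track B: 38, 28, 18, 8, -2. Linear: a_n = 48 − 10·n.
Position 11 falls in track A as its term 6, giving 36.
Term 12 comes from track B (its 6th entry): -12.

36, -12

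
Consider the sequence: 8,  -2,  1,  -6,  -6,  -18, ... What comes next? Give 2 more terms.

Taking every 2nd term gives 2 separate tracks.
Subsequence A: 8, 1, -6. Arithmetic with common difference −7.
Subsequence B: -2, -6, -18. A geometric progression (common ratio 3).
Term 7 comes from subsequence A (its 4th entry): -13.
Term 8 comes from subsequence B (its 4th entry): -54.

-13, -54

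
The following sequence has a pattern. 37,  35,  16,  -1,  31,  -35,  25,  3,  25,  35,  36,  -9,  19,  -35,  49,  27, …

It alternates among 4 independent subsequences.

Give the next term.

13

Split by position mod 4: positions 1, 5, 9, … form one track, and each other residue class forms its own.
Track A: 37, 31, 25, 19 (linear: a_n = 43 − 6·n).
Track B: 35, -35, 35, -35 (the oscillation 35·(−1)^(n+1)).
Track C: 16, 25, 36, 49 (consecutive squares n² from n = 4).
Track D: -1, 3, -9, 27 (geometric with ratio -3).
The 17th slot belongs to track A; its 5th term is 13.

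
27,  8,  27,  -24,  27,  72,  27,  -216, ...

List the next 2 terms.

Positions 1, 3, 5, … form one subsequence and positions 2, 4, 6, … form another.
Track A is 27, 27, 27, 27, which is the constant sequence 27.
Track B is 8, -24, 72, -216, which is geometric with ratio -3.
The 9th slot belongs to track A; its 5th term is 27.
Term 10 comes from track B (its 5th entry): 648.

27, 648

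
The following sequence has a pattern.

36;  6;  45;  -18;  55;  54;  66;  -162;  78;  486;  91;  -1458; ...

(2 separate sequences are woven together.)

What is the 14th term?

Taking every 2nd term gives 2 separate tracks.
Track A: 36, 45, 55, 66, 78, 91. Triangular numbers starting at T_8.
Track B: 6, -18, 54, -162, 486, -1458. Geometric with ratio -3.
The 14th slot belongs to track B; its 7th term is 4374.

4374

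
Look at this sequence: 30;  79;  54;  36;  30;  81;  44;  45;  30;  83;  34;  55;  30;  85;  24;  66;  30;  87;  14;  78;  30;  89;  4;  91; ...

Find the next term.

30

Read the sequence 4 terms at a time; column i is its own pattern.
Stream A: 30, 30, 30, 30, 30, 30 — constant 30.
Stream B: 79, 81, 83, 85, 87, 89 — adding 2 each time.
Stream C: 54, 44, 34, 24, 14, 4 — arithmetic, step −10.
Stream D: 36, 45, 55, 66, 78, 91 — the triangular numbers T_8, T_9, ….
The 25th slot belongs to stream A; its 7th term is 30.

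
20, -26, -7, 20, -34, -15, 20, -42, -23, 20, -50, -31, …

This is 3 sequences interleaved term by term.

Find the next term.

20

Read the sequence 3 terms at a time; column i is its own pattern.
Subsequence A: 20, 20, 20, 20 — always 20.
Subsequence B: -26, -34, -42, -50 — subtracting 8 each time.
Subsequence C: -7, -15, -23, -31 — arithmetic with common difference −8.
Position 13 falls in subsequence A as its term 5, giving 20.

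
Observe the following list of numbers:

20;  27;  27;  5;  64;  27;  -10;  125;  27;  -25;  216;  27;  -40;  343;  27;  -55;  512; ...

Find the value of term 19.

-70

Split by position mod 3: positions 1, 4, 7, … form one track, and each other residue class forms its own.
Subsequence A: 20, 5, -10, -25, -40, -55 — linear: a_n = 35 − 15·n.
Subsequence B: 27, 64, 125, 216, 343, 512 — consecutive cubes n³ from n = 3.
Subsequence C: 27, 27, 27, 27, 27 — always 27.
Term 19 comes from subsequence A (its 7th entry): -70.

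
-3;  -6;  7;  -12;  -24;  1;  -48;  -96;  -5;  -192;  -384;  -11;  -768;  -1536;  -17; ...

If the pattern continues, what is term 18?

The slot pattern repeats as AAB (period 3), so there are 2 interleaved tracks.
Track A is -3, -6, -12, -24, -48, -96, -192, -384, -768, -1536, which is geometric, ×2 each step.
Track B is 7, 1, -5, -11, -17, which is subtracting 6 each time.
The 18th slot belongs to track B; its 6th term is -23.

-23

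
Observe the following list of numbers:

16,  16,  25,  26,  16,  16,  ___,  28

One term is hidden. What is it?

Positions follow the repeating pattern AABB; grouping by letter gives 2 tracks.
Stream A: 16, 16, 16, 16 (the constant sequence 16).
Stream B: 25, 26, ?, 28 (linear: a_n = 24 + n).
The gap is stream B's term 3; the rule gives 27.

27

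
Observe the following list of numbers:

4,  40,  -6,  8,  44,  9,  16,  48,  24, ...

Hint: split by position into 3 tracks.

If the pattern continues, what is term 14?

56

Taking every 3rd term gives 3 separate tracks.
Track A: 4, 8, 16. Powers of 2.
Track B: 40, 44, 48. Linear: a_n = 36 + 4·n.
Track C: -6, 9, 24. Arithmetic, step +15.
Term 14 comes from track B (its 5th entry): 56.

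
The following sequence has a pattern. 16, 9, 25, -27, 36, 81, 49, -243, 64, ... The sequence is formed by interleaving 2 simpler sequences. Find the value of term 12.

-2187

Split by position mod 2 into 2 tracks.
Track A is 16, 25, 36, 49, 64, which is consecutive squares n² from n = 4.
Track B is 9, -27, 81, -243, which is multiplying by -3 each time.
The 12th slot belongs to track B; its 6th term is -2187.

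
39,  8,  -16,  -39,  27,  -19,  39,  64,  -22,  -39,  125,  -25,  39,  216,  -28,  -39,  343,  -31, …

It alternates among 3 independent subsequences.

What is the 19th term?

39

Taking every 3rd term gives 3 separate tracks.
Stream A: 39, -39, 39, -39, 39, -39 — alternating ±39.
Stream B: 8, 27, 64, 125, 216, 343 — the cubes 2³, 3³, 4³, ….
Stream C: -16, -19, -22, -25, -28, -31 — arithmetic with common difference −3.
Term 19 comes from stream A (its 7th entry): 39.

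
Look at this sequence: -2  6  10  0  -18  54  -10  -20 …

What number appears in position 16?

-60

The slot pattern repeats as AABB (period 4), so there are 2 interleaved tracks.
Subsequence A: -2, 6, -18, 54 — multiplying by -3 each time.
Subsequence B: 10, 0, -10, -20 — linear: a_n = 20 − 10·n.
The 16th slot belongs to subsequence B; its 8th term is -60.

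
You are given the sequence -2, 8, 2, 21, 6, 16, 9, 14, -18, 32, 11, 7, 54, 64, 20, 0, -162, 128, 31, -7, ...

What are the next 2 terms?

486, 256

Taking every 4th term gives 4 separate tracks.
Stream A: -2, 6, -18, 54, -162. Geometric with ratio -3.
Stream B: 8, 16, 32, 64, 128. Powers of 2.
Stream C: 2, 9, 11, 20, 31. Fibonacci-style (each term is the sum of the two before it).
Stream D: 21, 14, 7, 0, -7. Subtracting 7 each time.
Position 21 → stream A, term 6 = 486.
The 22nd slot belongs to stream B; its 6th term is 256.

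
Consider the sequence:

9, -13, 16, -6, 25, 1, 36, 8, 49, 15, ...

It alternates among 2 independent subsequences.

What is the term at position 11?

The terms cycle through 2 interleaved subsequences.
Track A: 9, 16, 25, 36, 49 (the squares 3², 4², 5², …).
Track B: -13, -6, 1, 8, 15 (arithmetic with common difference +7).
Term 11 comes from track A (its 6th entry): 64.

64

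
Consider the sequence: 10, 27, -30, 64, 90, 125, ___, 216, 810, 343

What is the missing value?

-270

Positions 1, 3, 5, … form one subsequence and positions 2, 4, 6, … form another.
Track A: 10, -30, 90, ?, 810 (multiplying by -3 each time).
Track B: 27, 64, 125, 216, 343 (the cubes 3³, 4³, 5³, …).
Filling track A at index 4 by its rule yields -270.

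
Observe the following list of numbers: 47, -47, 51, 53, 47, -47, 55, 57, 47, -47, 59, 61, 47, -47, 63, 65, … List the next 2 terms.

47, -47

Reading positions in blocks of 4 reveals the pattern AABB — 2 tracks woven together.
Track A: 47, -47, 47, -47, 47, -47, 47, -47 (oscillating between 47 and -47).
Track B: 51, 53, 55, 57, 59, 61, 63, 65 (arithmetic with common difference +2).
Position 17 falls in track A as its term 9, giving 47.
Position 18 → track A, term 10 = -47.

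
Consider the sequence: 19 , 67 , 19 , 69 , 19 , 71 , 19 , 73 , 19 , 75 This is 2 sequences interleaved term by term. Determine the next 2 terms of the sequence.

Odd-indexed and even-indexed terms follow separate rules.
Track A is 19, 19, 19, 19, 19, which is always 19.
Track B is 67, 69, 71, 73, 75, which is linear: a_n = 65 + 2·n.
The 11th slot belongs to track A; its 6th term is 19.
Position 12 → track B, term 6 = 77.

19, 77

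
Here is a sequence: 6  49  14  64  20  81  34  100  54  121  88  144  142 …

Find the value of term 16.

Split by position mod 2 into 2 tracks.
Track A: 6, 14, 20, 34, 54, 88, 142 (Fibonacci-style (each term is the sum of the two before it)).
Track B: 49, 64, 81, 100, 121, 144 (perfect squares starting at 7²).
Position 16 falls in track B as its term 8, giving 196.

196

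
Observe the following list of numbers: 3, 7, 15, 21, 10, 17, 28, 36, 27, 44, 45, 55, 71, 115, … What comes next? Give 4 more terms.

The slot pattern repeats as AABB (period 4), so there are 2 interleaved tracks.
Subsequence A: 3, 7, 10, 17, 27, 44, 71, 115. Fibonacci-style (each term is the sum of the two before it).
Subsequence B: 15, 21, 28, 36, 45, 55. The triangular numbers T_5, T_6, ….
Position 15 → subsequence B, term 7 = 66.
The 16th slot belongs to subsequence B; its 8th term is 78.
The 17th slot belongs to subsequence A; its 9th term is 186.
The 18th slot belongs to subsequence A; its 10th term is 301.

66, 78, 186, 301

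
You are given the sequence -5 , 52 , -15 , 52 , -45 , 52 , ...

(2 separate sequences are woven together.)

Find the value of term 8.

Positions 1, 3, 5, … form one subsequence and positions 2, 4, 6, … form another.
Track A: -5, -15, -45. A geometric progression (common ratio 3).
Track B: 52, 52, 52. Constant 52.
The 8th slot belongs to track B; its 4th term is 52.

52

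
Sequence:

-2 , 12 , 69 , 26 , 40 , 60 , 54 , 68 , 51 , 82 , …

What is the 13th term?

110

Reading positions in blocks of 3 reveals the pattern AAB — 2 tracks woven together.
Track A = -2, 12, 26, 40, 54, 68, 82: adding 14 each time.
Track B = 69, 60, 51: arithmetic, step −9.
The 13th slot belongs to track A; its 9th term is 110.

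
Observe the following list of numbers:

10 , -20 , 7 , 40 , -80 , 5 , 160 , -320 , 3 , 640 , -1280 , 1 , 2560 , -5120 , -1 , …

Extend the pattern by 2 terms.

Positions follow the repeating pattern AAB; grouping by letter gives 2 tracks.
Subsequence A: 10, -20, 40, -80, 160, -320, 640, -1280, 2560, -5120 — geometric with ratio -2.
Subsequence B: 7, 5, 3, 1, -1 — subtracting 2 each time.
Term 16 comes from subsequence A (its 11th entry): 10240.
The 17th slot belongs to subsequence A; its 12th term is -20480.

10240, -20480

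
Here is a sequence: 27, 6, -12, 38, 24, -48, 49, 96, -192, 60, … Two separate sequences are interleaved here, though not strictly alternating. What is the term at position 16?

Positions follow the repeating pattern ABB; grouping by letter gives 2 tracks.
Track A is 27, 38, 49, 60, which is linear: a_n = 16 + 11·n.
Track B is 6, -12, 24, -48, 96, -192, which is multiplying by -2 each time.
Position 16 → track A, term 6 = 82.

82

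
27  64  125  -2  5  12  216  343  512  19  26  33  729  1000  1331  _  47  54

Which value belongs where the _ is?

Positions follow the repeating pattern AAABBB; grouping by letter gives 2 tracks.
Track A = 27, 64, 125, 216, 343, 512, 729, 1000, 1331: the cubes 3³, 4³, 5³, ….
Track B = -2, 5, 12, 19, 26, 33, ?, 47, 54: adding 7 each time.
The gap is track B's term 7; the rule gives 40.

40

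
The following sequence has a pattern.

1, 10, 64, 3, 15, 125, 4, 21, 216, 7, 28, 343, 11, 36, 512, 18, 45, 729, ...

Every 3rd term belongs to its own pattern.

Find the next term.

Read the sequence 3 terms at a time; column i is its own pattern.
Track A is 1, 3, 4, 7, 11, 18, which is each term equals the sum of the previous two.
Track B is 10, 15, 21, 28, 36, 45, which is triangular numbers starting at T_4.
Track C is 64, 125, 216, 343, 512, 729, which is perfect cubes starting at 4³.
The 19th slot belongs to track A; its 7th term is 29.

29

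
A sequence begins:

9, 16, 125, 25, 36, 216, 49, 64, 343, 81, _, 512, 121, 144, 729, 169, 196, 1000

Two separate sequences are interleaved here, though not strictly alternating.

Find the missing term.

The slot pattern repeats as AAB (period 3), so there are 2 interleaved tracks.
Stream A: 9, 16, 25, 36, 49, 64, 81, ?, 121, 144, 169, 196 — consecutive squares n² from n = 3.
Stream B: 125, 216, 343, 512, 729, 1000 — perfect cubes starting at 5³.
So the missing entry in stream A is 100.

100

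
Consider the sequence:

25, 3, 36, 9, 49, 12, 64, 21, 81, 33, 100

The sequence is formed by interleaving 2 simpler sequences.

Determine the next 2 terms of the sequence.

54, 121

Split by position mod 2 into 2 tracks.
Track A = 25, 36, 49, 64, 81, 100: the squares 5², 6², 7², ….
Track B = 3, 9, 12, 21, 33: a Fibonacci-like recurrence a_n = a_{n-1} + a_{n-2}.
Position 12 falls in track B as its term 6, giving 54.
Position 13 falls in track A as its term 7, giving 121.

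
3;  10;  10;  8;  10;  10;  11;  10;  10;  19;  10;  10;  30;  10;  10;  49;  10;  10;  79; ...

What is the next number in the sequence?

10

Positions follow the repeating pattern ABB; grouping by letter gives 2 tracks.
Subsequence A: 3, 8, 11, 19, 30, 49, 79 — Fibonacci-style (each term is the sum of the two before it).
Subsequence B: 10, 10, 10, 10, 10, 10, 10, 10, 10, 10, 10, 10 — constant 10.
The 20th slot belongs to subsequence B; its 13th term is 10.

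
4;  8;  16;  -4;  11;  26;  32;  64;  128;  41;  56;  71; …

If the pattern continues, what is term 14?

512

The slot pattern repeats as AAABBB (period 6), so there are 2 interleaved tracks.
Track A: 4, 8, 16, 32, 64, 128. Powers 2^2, 2^3, 2^4, ….
Track B: -4, 11, 26, 41, 56, 71. Adding 15 each time.
The 14th slot belongs to track A; its 8th term is 512.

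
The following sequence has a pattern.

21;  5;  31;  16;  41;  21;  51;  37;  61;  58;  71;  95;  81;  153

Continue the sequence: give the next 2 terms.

Taking every 2nd term gives 2 separate tracks.
Track A = 21, 31, 41, 51, 61, 71, 81: arithmetic, step +10.
Track B = 5, 16, 21, 37, 58, 95, 153: a Fibonacci-like recurrence a_n = a_{n-1} + a_{n-2}.
Position 15 falls in track A as its term 8, giving 91.
Position 16 → track B, term 8 = 248.

91, 248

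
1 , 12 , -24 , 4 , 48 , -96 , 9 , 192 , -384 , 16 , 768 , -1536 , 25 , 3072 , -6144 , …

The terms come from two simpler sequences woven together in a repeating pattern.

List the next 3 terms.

Positions follow the repeating pattern ABB; grouping by letter gives 2 tracks.
Track A: 1, 4, 9, 16, 25 — perfect squares starting at 1².
Track B: 12, -24, 48, -96, 192, -384, 768, -1536, 3072, -6144 — multiplying by -2 each time.
Position 16 → track A, term 6 = 36.
Position 17 → track B, term 11 = 12288.
Term 18 comes from track B (its 12th entry): -24576.

36, 12288, -24576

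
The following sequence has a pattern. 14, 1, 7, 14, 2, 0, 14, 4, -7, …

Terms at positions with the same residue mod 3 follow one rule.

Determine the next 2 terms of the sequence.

14, 8

Split by position mod 3 into 3 tracks.
Track A: 14, 14, 14 — always 14.
Track B: 1, 2, 4 — successive powers of 2.
Track C: 7, 0, -7 — subtracting 7 each time.
Term 10 comes from track A (its 4th entry): 14.
Position 11 falls in track B as its term 4, giving 8.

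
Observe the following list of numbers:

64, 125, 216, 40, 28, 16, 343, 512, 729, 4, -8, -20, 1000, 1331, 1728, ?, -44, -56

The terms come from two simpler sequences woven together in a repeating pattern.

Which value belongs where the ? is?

-32

Positions follow the repeating pattern AAABBB; grouping by letter gives 2 tracks.
Stream A: 64, 125, 216, 343, 512, 729, 1000, 1331, 1728 — the cubes 4³, 5³, 6³, ….
Stream B: 40, 28, 16, 4, -8, -20, ?, -44, -56 — subtracting 12 each time.
The gap is stream B's term 7; the rule gives -32.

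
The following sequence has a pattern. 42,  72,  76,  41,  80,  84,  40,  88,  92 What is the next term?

The slot pattern repeats as ABB (period 3), so there are 2 interleaved tracks.
Track A: 42, 41, 40. Arithmetic, step −1.
Track B: 72, 76, 80, 84, 88, 92. Arithmetic with common difference +4.
Position 10 → track A, term 4 = 39.

39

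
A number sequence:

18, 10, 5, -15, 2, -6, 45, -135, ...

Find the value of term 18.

-54

Positions follow the repeating pattern AABB; grouping by letter gives 2 tracks.
Subsequence A: 18, 10, 2, -6 (subtracting 8 each time).
Subsequence B: 5, -15, 45, -135 (a geometric progression (common ratio -3)).
Position 18 → subsequence A, term 10 = -54.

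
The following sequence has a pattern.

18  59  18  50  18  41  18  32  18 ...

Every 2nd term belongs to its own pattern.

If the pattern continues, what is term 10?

Taking every 2nd term gives 2 separate tracks.
Stream A is 18, 18, 18, 18, 18, which is constant 18.
Stream B is 59, 50, 41, 32, which is linear: a_n = 68 − 9·n.
Position 10 falls in stream B as its term 5, giving 23.

23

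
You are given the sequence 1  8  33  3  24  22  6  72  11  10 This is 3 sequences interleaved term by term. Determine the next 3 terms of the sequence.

Split by position mod 3: positions 1, 4, 7, … form one track, and each other residue class forms its own.
Stream A: 1, 3, 6, 10. Triangular numbers starting at T_1.
Stream B: 8, 24, 72. Geometric, ×3 each step.
Stream C: 33, 22, 11. Linear: a_n = 44 − 11·n.
Position 11 falls in stream B as its term 4, giving 216.
Position 12 falls in stream C as its term 4, giving 0.
Position 13 → stream A, term 5 = 15.

216, 0, 15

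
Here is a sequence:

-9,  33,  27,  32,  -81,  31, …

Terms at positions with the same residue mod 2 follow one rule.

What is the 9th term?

Split by position mod 2 into 2 tracks.
Stream A is -9, 27, -81, which is a geometric progression (common ratio -3).
Stream B is 33, 32, 31, which is subtracting 1 each time.
The 9th slot belongs to stream A; its 5th term is -729.

-729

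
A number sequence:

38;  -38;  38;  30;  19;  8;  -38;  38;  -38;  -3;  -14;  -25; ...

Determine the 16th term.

-36

Reading positions in blocks of 6 reveals the pattern AAABBB — 2 tracks woven together.
Stream A: 38, -38, 38, -38, 38, -38 — the oscillation 38·(−1)^(n+1).
Stream B: 30, 19, 8, -3, -14, -25 — arithmetic, step −11.
Position 16 falls in stream B as its term 7, giving -36.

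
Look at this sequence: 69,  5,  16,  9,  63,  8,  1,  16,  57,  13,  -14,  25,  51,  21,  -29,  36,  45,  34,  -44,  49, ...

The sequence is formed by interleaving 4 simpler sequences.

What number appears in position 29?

27

Split by position mod 4: positions 1, 5, 9, … form one track, and each other residue class forms its own.
Stream A = 69, 63, 57, 51, 45: subtracting 6 each time.
Stream B = 5, 8, 13, 21, 34: Fibonacci-style (each term is the sum of the two before it).
Stream C = 16, 1, -14, -29, -44: arithmetic with common difference −15.
Stream D = 9, 16, 25, 36, 49: consecutive squares n² from n = 3.
The 29th slot belongs to stream A; its 8th term is 27.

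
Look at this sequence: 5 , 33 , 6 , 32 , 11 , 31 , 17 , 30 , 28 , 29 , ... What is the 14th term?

The terms cycle through 2 interleaved subsequences.
Track A: 5, 6, 11, 17, 28 (Fibonacci-style (each term is the sum of the two before it)).
Track B: 33, 32, 31, 30, 29 (linear: a_n = 34 − n).
Position 14 → track B, term 7 = 27.

27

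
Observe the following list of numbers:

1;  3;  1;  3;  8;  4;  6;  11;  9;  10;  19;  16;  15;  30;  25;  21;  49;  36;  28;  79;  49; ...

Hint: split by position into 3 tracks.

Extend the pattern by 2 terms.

The terms cycle through 3 interleaved subsequences.
Track A is 1, 3, 6, 10, 15, 21, 28, which is the triangular numbers T_1, T_2, ….
Track B is 3, 8, 11, 19, 30, 49, 79, which is each term equals the sum of the previous two.
Track C is 1, 4, 9, 16, 25, 36, 49, which is the squares 1², 2², 3², ….
The 22nd slot belongs to track A; its 8th term is 36.
The 23rd slot belongs to track B; its 8th term is 128.

36, 128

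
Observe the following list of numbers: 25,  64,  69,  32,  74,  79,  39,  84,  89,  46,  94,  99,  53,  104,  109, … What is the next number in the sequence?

60

The slot pattern repeats as ABB (period 3), so there are 2 interleaved tracks.
Track A: 25, 32, 39, 46, 53 (arithmetic with common difference +7).
Track B: 64, 69, 74, 79, 84, 89, 94, 99, 104, 109 (linear: a_n = 59 + 5·n).
Term 16 comes from track A (its 6th entry): 60.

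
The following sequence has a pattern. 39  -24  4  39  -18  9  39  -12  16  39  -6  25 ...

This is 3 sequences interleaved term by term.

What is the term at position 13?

Split by position mod 3 into 3 tracks.
Track A is 39, 39, 39, 39, which is always 39.
Track B is -24, -18, -12, -6, which is arithmetic with common difference +6.
Track C is 4, 9, 16, 25, which is the squares 2², 3², 4², ….
Position 13 → track A, term 5 = 39.

39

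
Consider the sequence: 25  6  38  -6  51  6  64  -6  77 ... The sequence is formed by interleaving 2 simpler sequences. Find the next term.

6

Positions 1, 3, 5, … form one subsequence and positions 2, 4, 6, … form another.
Track A: 25, 38, 51, 64, 77 (adding 13 each time).
Track B: 6, -6, 6, -6 (oscillating between 6 and -6).
The 10th slot belongs to track B; its 5th term is 6.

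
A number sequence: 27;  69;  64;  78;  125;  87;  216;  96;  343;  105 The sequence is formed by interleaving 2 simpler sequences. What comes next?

Split by position mod 2 into 2 tracks.
Track A = 27, 64, 125, 216, 343: perfect cubes starting at 3³.
Track B = 69, 78, 87, 96, 105: linear: a_n = 60 + 9·n.
Position 11 → track A, term 6 = 512.

512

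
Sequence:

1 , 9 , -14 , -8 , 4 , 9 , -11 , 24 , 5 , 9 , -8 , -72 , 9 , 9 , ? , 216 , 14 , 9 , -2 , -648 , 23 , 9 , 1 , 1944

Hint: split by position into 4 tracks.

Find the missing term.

Split by position mod 4 into 4 tracks.
Track A: 1, 4, 5, 9, 14, 23. Fibonacci-style (each term is the sum of the two before it).
Track B: 9, 9, 9, 9, 9, 9. The constant sequence 9.
Track C: -14, -11, -8, ?, -2, 1. Arithmetic, step +3.
Track D: -8, 24, -72, 216, -648, 1944. Multiplying by -3 each time.
The gap is track C's term 4; the rule gives -5.

-5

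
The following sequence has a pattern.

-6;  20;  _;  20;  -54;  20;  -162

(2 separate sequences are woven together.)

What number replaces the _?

Positions 1, 3, 5, … form one subsequence and positions 2, 4, 6, … form another.
Track A: -6, ?, -54, -162 (multiplying by 3 each time).
Track B: 20, 20, 20 (always 20).
Filling track A at index 2 by its rule yields -18.

-18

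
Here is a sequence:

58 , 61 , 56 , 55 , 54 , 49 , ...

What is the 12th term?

31

The terms cycle through 2 interleaved subsequences.
Stream A: 58, 56, 54 (linear: a_n = 60 − 2·n).
Stream B: 61, 55, 49 (arithmetic with common difference −6).
The 12th slot belongs to stream B; its 6th term is 31.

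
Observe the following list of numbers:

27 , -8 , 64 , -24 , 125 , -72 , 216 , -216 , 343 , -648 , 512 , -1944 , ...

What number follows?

Split by position mod 2 into 2 tracks.
Track A is 27, 64, 125, 216, 343, 512, which is consecutive cubes n³ from n = 3.
Track B is -8, -24, -72, -216, -648, -1944, which is geometric, ×3 each step.
Position 13 falls in track A as its term 7, giving 729.

729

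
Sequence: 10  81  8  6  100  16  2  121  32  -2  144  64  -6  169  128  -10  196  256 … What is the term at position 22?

-18

Split by position mod 3: positions 1, 4, 7, … form one track, and each other residue class forms its own.
Track A is 10, 6, 2, -2, -6, -10, which is linear: a_n = 14 − 4·n.
Track B is 81, 100, 121, 144, 169, 196, which is the squares 9², 10², 11², ….
Track C is 8, 16, 32, 64, 128, 256, which is successive powers of 2.
Term 22 comes from track A (its 8th entry): -18.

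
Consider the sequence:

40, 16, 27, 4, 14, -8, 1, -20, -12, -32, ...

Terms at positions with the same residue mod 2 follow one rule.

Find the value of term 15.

Split by position mod 2 into 2 tracks.
Track A: 40, 27, 14, 1, -12 — linear: a_n = 53 − 13·n.
Track B: 16, 4, -8, -20, -32 — arithmetic with common difference −12.
Position 15 falls in track A as its term 8, giving -51.

-51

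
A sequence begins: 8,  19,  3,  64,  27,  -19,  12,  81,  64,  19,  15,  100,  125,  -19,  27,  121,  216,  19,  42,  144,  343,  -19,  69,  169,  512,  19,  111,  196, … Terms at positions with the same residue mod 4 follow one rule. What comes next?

Split by position mod 4: positions 1, 5, 9, … form one track, and each other residue class forms its own.
Stream A: 8, 27, 64, 125, 216, 343, 512 — perfect cubes starting at 2³.
Stream B: 19, -19, 19, -19, 19, -19, 19 — the oscillation 19·(−1)^(n+1).
Stream C: 3, 12, 15, 27, 42, 69, 111 — each term equals the sum of the previous two.
Stream D: 64, 81, 100, 121, 144, 169, 196 — perfect squares starting at 8².
Term 29 comes from stream A (its 8th entry): 729.

729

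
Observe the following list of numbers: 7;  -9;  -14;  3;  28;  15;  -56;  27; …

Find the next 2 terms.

112, 39

Split by position mod 2 into 2 tracks.
Track A is 7, -14, 28, -56, which is a geometric progression (common ratio -2).
Track B is -9, 3, 15, 27, which is linear: a_n = -21 + 12·n.
Position 9 falls in track A as its term 5, giving 112.
Position 10 falls in track B as its term 5, giving 39.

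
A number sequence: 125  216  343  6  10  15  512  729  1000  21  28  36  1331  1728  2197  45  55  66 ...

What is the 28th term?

120

Reading positions in blocks of 6 reveals the pattern AAABBB — 2 tracks woven together.
Track A: 125, 216, 343, 512, 729, 1000, 1331, 1728, 2197. The cubes 5³, 6³, 7³, ….
Track B: 6, 10, 15, 21, 28, 36, 45, 55, 66. The triangular numbers T_3, T_4, ….
Position 28 falls in track B as its term 13, giving 120.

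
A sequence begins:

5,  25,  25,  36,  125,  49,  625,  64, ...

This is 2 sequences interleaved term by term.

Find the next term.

3125

Positions 1, 3, 5, … form one subsequence and positions 2, 4, 6, … form another.
Track A: 5, 25, 125, 625. Multiplying by 5 each time.
Track B: 25, 36, 49, 64. Perfect squares starting at 5².
Position 9 → track A, term 5 = 3125.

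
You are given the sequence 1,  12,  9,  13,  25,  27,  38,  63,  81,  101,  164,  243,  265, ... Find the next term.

Reading positions in blocks of 3 reveals the pattern AAB — 2 tracks woven together.
Subsequence A = 1, 12, 13, 25, 38, 63, 101, 164, 265: a Fibonacci-like recurrence a_n = a_{n-1} + a_{n-2}.
Subsequence B = 9, 27, 81, 243: powers 3^2, 3^3, 3^4, ….
Position 14 falls in subsequence A as its term 10, giving 429.

429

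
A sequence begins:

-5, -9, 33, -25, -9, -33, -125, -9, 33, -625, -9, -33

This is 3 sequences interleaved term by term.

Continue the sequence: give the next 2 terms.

-3125, -9

The terms cycle through 3 interleaved subsequences.
Track A: -5, -25, -125, -625 — geometric with ratio 5.
Track B: -9, -9, -9, -9 — the constant sequence -9.
Track C: 33, -33, 33, -33 — oscillating between 33 and -33.
Position 13 falls in track A as its term 5, giving -3125.
The 14th slot belongs to track B; its 5th term is -9.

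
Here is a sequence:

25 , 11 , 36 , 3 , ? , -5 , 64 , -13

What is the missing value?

49

Positions 1, 3, 5, … form one subsequence and positions 2, 4, 6, … form another.
Track A: 25, 36, ?, 64. Perfect squares starting at 5².
Track B: 11, 3, -5, -13. Arithmetic, step −8.
So the missing entry in track A is 49.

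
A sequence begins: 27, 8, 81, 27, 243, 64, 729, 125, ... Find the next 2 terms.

Split by position mod 2 into 2 tracks.
Track A: 27, 81, 243, 729 (powers of 3).
Track B: 8, 27, 64, 125 (consecutive cubes n³ from n = 2).
Term 9 comes from track A (its 5th entry): 2187.
The 10th slot belongs to track B; its 5th term is 216.

2187, 216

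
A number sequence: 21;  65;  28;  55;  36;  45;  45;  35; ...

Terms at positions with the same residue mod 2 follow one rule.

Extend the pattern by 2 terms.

55, 25

Split by position mod 2 into 2 tracks.
Track A: 21, 28, 36, 45. The triangular numbers T_6, T_7, ….
Track B: 65, 55, 45, 35. Subtracting 10 each time.
Position 9 falls in track A as its term 5, giving 55.
Position 10 → track B, term 5 = 25.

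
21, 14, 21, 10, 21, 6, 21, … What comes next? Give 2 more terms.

Positions 1, 3, 5, … form one subsequence and positions 2, 4, 6, … form another.
Track A: 21, 21, 21, 21 (the constant sequence 21).
Track B: 14, 10, 6 (linear: a_n = 18 − 4·n).
Position 8 → track B, term 4 = 2.
Position 9 → track A, term 5 = 21.

2, 21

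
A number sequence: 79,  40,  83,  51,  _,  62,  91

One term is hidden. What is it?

87

Split by position mod 2 into 2 tracks.
Subsequence A = 79, 83, ?, 91: arithmetic with common difference +4.
Subsequence B = 40, 51, 62: linear: a_n = 29 + 11·n.
The gap is subsequence A's term 3; the rule gives 87.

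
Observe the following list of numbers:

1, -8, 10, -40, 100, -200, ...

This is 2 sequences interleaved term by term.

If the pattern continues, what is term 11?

100000

The terms cycle through 2 interleaved subsequences.
Track A = 1, 10, 100: powers of 10.
Track B = -8, -40, -200: a geometric progression (common ratio 5).
Position 11 falls in track A as its term 6, giving 100000.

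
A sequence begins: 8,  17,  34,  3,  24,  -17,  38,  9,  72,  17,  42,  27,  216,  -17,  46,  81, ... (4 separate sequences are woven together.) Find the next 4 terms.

Taking every 4th term gives 4 separate tracks.
Track A: 8, 24, 72, 216 — a geometric progression (common ratio 3).
Track B: 17, -17, 17, -17 — alternating ±17.
Track C: 34, 38, 42, 46 — arithmetic, step +4.
Track D: 3, 9, 27, 81 — powers 3^1, 3^2, 3^3, ….
Position 17 → track A, term 5 = 648.
Position 18 falls in track B as its term 5, giving 17.
Position 19 → track C, term 5 = 50.
Position 20 → track D, term 5 = 243.

648, 17, 50, 243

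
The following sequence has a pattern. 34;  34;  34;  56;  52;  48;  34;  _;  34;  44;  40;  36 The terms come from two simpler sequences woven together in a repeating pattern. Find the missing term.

Positions follow the repeating pattern AAABBB; grouping by letter gives 2 tracks.
Stream A: 34, 34, 34, 34, ?, 34. The constant sequence 34.
Stream B: 56, 52, 48, 44, 40, 36. Arithmetic, step −4.
So the missing entry in stream A is 34.

34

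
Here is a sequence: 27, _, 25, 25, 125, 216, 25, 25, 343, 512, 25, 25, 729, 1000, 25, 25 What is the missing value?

Positions follow the repeating pattern AABB; grouping by letter gives 2 tracks.
Subsequence A: 27, ?, 125, 216, 343, 512, 729, 1000. Perfect cubes starting at 3³.
Subsequence B: 25, 25, 25, 25, 25, 25, 25, 25. Always 25.
Filling subsequence A at index 2 by its rule yields 64.

64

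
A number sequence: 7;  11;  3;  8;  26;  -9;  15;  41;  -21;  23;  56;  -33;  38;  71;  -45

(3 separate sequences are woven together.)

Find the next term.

61

Split by position mod 3: positions 1, 4, 7, … form one track, and each other residue class forms its own.
Stream A: 7, 8, 15, 23, 38 — Fibonacci-style (each term is the sum of the two before it).
Stream B: 11, 26, 41, 56, 71 — linear: a_n = -4 + 15·n.
Stream C: 3, -9, -21, -33, -45 — subtracting 12 each time.
Term 16 comes from stream A (its 6th entry): 61.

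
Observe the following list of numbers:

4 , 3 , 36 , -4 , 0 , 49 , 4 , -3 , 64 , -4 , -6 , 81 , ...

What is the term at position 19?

Taking every 3rd term gives 3 separate tracks.
Track A: 4, -4, 4, -4 — oscillating between 4 and -4.
Track B: 3, 0, -3, -6 — subtracting 3 each time.
Track C: 36, 49, 64, 81 — consecutive squares n² from n = 6.
Term 19 comes from track A (its 7th entry): 4.

4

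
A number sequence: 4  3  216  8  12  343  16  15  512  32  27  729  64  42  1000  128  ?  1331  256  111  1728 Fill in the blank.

69

Split by position mod 3: positions 1, 4, 7, … form one track, and each other residue class forms its own.
Subsequence A: 4, 8, 16, 32, 64, 128, 256. Geometric, ×2 each step.
Subsequence B: 3, 12, 15, 27, 42, ?, 111. A Fibonacci-like recurrence a_n = a_{n-1} + a_{n-2}.
Subsequence C: 216, 343, 512, 729, 1000, 1331, 1728. Perfect cubes starting at 6³.
The gap is subsequence B's term 6; the rule gives 69.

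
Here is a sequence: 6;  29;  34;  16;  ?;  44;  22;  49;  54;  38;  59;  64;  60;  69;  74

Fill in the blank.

39

Positions follow the repeating pattern ABB; grouping by letter gives 2 tracks.
Stream A: 6, 16, 22, 38, 60 — Fibonacci-style (each term is the sum of the two before it).
Stream B: 29, 34, ?, 44, 49, 54, 59, 64, 69, 74 — linear: a_n = 24 + 5·n.
So the missing entry in stream B is 39.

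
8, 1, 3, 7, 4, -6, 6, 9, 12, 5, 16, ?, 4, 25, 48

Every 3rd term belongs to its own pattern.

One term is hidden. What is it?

-24

Split by position mod 3 into 3 tracks.
Stream A: 8, 7, 6, 5, 4. Subtracting 1 each time.
Stream B: 1, 4, 9, 16, 25. Perfect squares starting at 1².
Stream C: 3, -6, 12, ?, 48. Geometric, ×-2 each step.
Stream C's pattern makes the blank -24.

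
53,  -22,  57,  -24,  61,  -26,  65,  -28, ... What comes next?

Odd-indexed and even-indexed terms follow separate rules.
Subsequence A = 53, 57, 61, 65: linear: a_n = 49 + 4·n.
Subsequence B = -22, -24, -26, -28: linear: a_n = -20 − 2·n.
Position 9 → subsequence A, term 5 = 69.

69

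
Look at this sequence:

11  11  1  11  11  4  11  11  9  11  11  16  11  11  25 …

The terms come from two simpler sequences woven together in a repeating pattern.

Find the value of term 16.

The slot pattern repeats as AAB (period 3), so there are 2 interleaved tracks.
Track A is 11, 11, 11, 11, 11, 11, 11, 11, 11, 11, which is the constant sequence 11.
Track B is 1, 4, 9, 16, 25, which is consecutive squares n² from n = 1.
Term 16 comes from track A (its 11th entry): 11.

11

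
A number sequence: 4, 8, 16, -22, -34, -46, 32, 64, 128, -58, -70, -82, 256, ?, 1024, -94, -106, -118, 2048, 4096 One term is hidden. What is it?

Reading positions in blocks of 6 reveals the pattern AAABBB — 2 tracks woven together.
Stream A: 4, 8, 16, 32, 64, 128, 256, ?, 1024, 2048, 4096. Successive powers of 2.
Stream B: -22, -34, -46, -58, -70, -82, -94, -106, -118. Subtracting 12 each time.
Stream A's pattern makes the blank 512.

512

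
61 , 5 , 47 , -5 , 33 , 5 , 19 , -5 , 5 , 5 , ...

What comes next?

Odd-indexed and even-indexed terms follow separate rules.
Track A is 61, 47, 33, 19, 5, which is linear: a_n = 75 − 14·n.
Track B is 5, -5, 5, -5, 5, which is oscillating between 5 and -5.
Term 11 comes from track A (its 6th entry): -9.

-9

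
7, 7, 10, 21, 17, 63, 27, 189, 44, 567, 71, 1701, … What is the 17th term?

301

Taking every 2nd term gives 2 separate tracks.
Track A = 7, 10, 17, 27, 44, 71: each term equals the sum of the previous two.
Track B = 7, 21, 63, 189, 567, 1701: multiplying by 3 each time.
The 17th slot belongs to track A; its 9th term is 301.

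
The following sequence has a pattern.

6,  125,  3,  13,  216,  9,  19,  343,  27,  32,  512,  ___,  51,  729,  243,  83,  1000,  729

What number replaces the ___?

Split by position mod 3: positions 1, 4, 7, … form one track, and each other residue class forms its own.
Track A: 6, 13, 19, 32, 51, 83 — a Fibonacci-like recurrence a_n = a_{n-1} + a_{n-2}.
Track B: 125, 216, 343, 512, 729, 1000 — perfect cubes starting at 5³.
Track C: 3, 9, 27, ?, 243, 729 — powers of 3.
Filling track C at index 4 by its rule yields 81.

81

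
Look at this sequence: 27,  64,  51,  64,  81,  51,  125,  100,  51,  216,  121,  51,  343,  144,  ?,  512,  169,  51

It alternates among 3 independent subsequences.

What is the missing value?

The terms cycle through 3 interleaved subsequences.
Track A is 27, 64, 125, 216, 343, 512, which is the cubes 3³, 4³, 5³, ….
Track B is 64, 81, 100, 121, 144, 169, which is the squares 8², 9², 10², ….
Track C is 51, 51, 51, 51, ?, 51, which is constant 51.
Filling track C at index 5 by its rule yields 51.

51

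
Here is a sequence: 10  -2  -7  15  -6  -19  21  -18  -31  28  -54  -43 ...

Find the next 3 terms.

36, -162, -55

Read the sequence 3 terms at a time; column i is its own pattern.
Subsequence A: 10, 15, 21, 28. Triangular numbers starting at T_4.
Subsequence B: -2, -6, -18, -54. A geometric progression (common ratio 3).
Subsequence C: -7, -19, -31, -43. Subtracting 12 each time.
Position 13 falls in subsequence A as its term 5, giving 36.
Position 14 → subsequence B, term 5 = -162.
Position 15 falls in subsequence C as its term 5, giving -55.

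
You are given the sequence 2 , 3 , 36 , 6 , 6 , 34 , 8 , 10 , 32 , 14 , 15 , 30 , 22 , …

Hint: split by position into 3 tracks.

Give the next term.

21

Split by position mod 3 into 3 tracks.
Stream A = 2, 6, 8, 14, 22: Fibonacci-style (each term is the sum of the two before it).
Stream B = 3, 6, 10, 15: the triangular numbers T_2, T_3, ….
Stream C = 36, 34, 32, 30: linear: a_n = 38 − 2·n.
Term 14 comes from stream B (its 5th entry): 21.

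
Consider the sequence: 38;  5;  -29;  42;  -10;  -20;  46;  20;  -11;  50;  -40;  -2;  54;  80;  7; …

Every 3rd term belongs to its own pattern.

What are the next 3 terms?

58, -160, 16

The terms cycle through 3 interleaved subsequences.
Track A is 38, 42, 46, 50, 54, which is adding 4 each time.
Track B is 5, -10, 20, -40, 80, which is geometric with ratio -2.
Track C is -29, -20, -11, -2, 7, which is adding 9 each time.
Position 16 falls in track A as its term 6, giving 58.
Position 17 → track B, term 6 = -160.
Position 18 → track C, term 6 = 16.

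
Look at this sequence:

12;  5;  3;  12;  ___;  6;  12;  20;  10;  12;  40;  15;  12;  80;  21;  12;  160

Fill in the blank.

Split by position mod 3 into 3 tracks.
Track A: 12, 12, 12, 12, 12, 12 — constant 12.
Track B: 5, ?, 20, 40, 80, 160 — geometric, ×2 each step.
Track C: 3, 6, 10, 15, 21 — triangular numbers n(n+1)/2 for n = 2, 3, ….
So the missing entry in track B is 10.

10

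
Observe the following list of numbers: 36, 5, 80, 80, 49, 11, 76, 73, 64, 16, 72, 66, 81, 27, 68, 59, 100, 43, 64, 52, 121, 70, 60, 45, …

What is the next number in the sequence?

144

Taking every 4th term gives 4 separate tracks.
Subsequence A: 36, 49, 64, 81, 100, 121. The squares 6², 7², 8², ….
Subsequence B: 5, 11, 16, 27, 43, 70. Fibonacci-style (each term is the sum of the two before it).
Subsequence C: 80, 76, 72, 68, 64, 60. Subtracting 4 each time.
Subsequence D: 80, 73, 66, 59, 52, 45. Linear: a_n = 87 − 7·n.
Term 25 comes from subsequence A (its 7th entry): 144.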